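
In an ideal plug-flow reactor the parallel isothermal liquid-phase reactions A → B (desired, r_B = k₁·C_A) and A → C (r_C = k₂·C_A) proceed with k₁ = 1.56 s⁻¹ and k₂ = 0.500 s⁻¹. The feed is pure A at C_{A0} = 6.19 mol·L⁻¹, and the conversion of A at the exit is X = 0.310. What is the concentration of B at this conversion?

1.45 mol·L⁻¹

C_A = C_{A0}(1−X) = 4.271 mol·L⁻¹.
Both paths are first order in A, so the instantaneous fraction to B is constant: dC_B/d(−C_A) = k₁/(k₁+k₂) = 0.7573.
C_B = 0.7573·(C_{A0}−C_A) = 0.7573×1.919 = 1.45 mol·L⁻¹.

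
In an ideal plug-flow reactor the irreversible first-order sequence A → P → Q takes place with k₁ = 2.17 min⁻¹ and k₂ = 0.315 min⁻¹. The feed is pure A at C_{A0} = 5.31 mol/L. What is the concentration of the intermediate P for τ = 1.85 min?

The intermediate concentration in a first-order A→B→C sequence is C_P = k₁C_{A0}(e^(−k₁τ) − e^(−k₂τ))/(k₂−k₁).
e^(−k₁τ) = e^(−2.17×1.85) = e^(−4.014) = 0.01805; e^(−k₂τ) = e^(−0.5827) = 0.5584.
C_P = 2.17×5.31/(0.315−2.17) × (0.01805−0.5584) = (-6.212)×(-0.5403) = 3.356 mol/L.

3.36 mol/L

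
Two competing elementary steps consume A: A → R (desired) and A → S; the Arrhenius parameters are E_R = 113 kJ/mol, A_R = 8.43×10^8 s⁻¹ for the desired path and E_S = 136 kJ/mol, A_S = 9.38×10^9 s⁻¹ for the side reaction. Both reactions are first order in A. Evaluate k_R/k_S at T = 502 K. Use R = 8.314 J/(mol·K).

22.2

With equal orders, S_{R/S} = k_R/k_S = (A_R/A_S)·exp[(E_S−E_R)/(RT)].
(E_S−E_R)/(RT) = (136−113)×10³/(8.314×502) = 23000/4174 = 5.511.
k_R/k_S = (8.43×10^8/9.38×10^9)·exp(5.511) = 0.08987 × 247.3 = 22.2.
Since E_R < E_S, lowering the temperature improves selectivity toward R.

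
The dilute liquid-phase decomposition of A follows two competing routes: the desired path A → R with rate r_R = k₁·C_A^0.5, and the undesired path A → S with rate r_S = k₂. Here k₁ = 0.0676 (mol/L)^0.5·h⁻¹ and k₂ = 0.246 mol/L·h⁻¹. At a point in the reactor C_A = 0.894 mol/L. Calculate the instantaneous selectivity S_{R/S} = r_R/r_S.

0.260

S_{R/S} = r_R/r_S = (k₁·C_A^0.5)/(k₂) = (k₁/k₂)·C_A^0.5.
= (0.0676×0.8940^0.5) / (0.246) = 0.06392/0.2460 = 0.260.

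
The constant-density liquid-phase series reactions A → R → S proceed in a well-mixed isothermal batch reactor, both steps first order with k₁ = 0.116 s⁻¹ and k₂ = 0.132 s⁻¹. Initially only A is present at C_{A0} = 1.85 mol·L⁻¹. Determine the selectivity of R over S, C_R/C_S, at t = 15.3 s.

0.473

The intermediate concentration in a first-order A→B→C sequence is C_R = k₁C_{A0}(e^(−k₁t) − e^(−k₂t))/(k₂−k₁).
e^(−k₁t) = e^(−0.116×15.3) = e^(−1.775) = 0.1695; e^(−k₂t) = e^(−2.020) = 0.1327.
C_R = 0.116×1.85/(0.132−0.116) × (0.1695−0.1327) = 13.41×0.03681 = 0.4937 mol·L⁻¹.
C_A = C_{A0}e^(−k₁t) = 0.3136 mol·L⁻¹, so C_S = C_{A0}−C_A−C_R = 1.043 mol·L⁻¹; C_R/C_S = 0.473.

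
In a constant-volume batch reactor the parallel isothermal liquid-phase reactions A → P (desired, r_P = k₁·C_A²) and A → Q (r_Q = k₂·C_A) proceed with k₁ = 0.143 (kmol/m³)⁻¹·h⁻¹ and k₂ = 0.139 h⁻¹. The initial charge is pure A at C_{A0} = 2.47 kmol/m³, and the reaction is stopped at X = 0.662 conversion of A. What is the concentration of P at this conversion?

1.01 kmol/m³

C_A = C_{A0}(1−X) = 0.8349 kmol/m³.
Along a PFR/batch, dC_Q/dC_A = −r_Q/(r_P+r_Q) = −k₂/(k₂+k₁·C_A).
Integrating from C_{A0} to C_A: C_Q = (0.139/0.143)·ln[(0.139+0.143·2.47)/(0.139+0.143·0.835)] = 0.9720·ln(0.4922/0.2584) = 0.6264 kmol/m³.
Then C_P = (C_{A0}−C_A) − C_Q = 1.635 − 0.6264 = 1.009 kmol/m³.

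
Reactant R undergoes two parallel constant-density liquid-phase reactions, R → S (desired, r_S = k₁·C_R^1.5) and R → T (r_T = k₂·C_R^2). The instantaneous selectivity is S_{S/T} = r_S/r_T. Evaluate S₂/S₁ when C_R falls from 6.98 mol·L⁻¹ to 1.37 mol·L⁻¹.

S_{S/T} = (k₁/k₂)·C_R^-0.5, so S₂/S₁ = (C_{R,2}/C_{R,1})^-0.5.
= (1.37/6.98)^(-0.5) = (0.1963)^(-0.5) = 2.26.
Selectivity toward S rises as C_R falls — low-concentration operation is favoured.

2.26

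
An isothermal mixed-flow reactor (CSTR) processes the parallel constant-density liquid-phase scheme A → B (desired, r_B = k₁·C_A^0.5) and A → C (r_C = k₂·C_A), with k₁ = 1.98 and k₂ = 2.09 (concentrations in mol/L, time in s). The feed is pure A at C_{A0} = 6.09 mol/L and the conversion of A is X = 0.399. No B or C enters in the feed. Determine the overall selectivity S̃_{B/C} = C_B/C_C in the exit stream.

0.495

Exit C_A = C_{A0}(1−X) = 6.09×0.601 = 3.660 mol/L.
A CSTR operates uniformly at the exit composition, giving r_B = 3.788 and r_C = 7.650 (each k·C_A^n at C_A = 3.660).
Overall selectivity = C_B/C_C = r_Bτ/(r_Cτ) = r_B/r_C = 0.495.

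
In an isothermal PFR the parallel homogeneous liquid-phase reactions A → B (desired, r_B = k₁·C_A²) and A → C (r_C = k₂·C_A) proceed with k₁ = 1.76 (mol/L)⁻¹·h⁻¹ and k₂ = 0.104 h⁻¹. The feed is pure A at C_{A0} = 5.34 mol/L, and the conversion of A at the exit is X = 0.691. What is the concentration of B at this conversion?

3.62 mol/L

C_A = C_{A0}(1−X) = 1.650 mol/L.
Along a PFR/batch, dC_C/dC_A = −r_C/(r_B+r_C) = −k₂/(k₂+k₁·C_A).
Integrating from C_{A0} to C_A: C_C = (0.104/1.76)·ln[(0.104+1.76·5.34)/(0.104+1.76·1.65)] = 0.05909·ln(9.502/3.008) = 0.06797 mol/L.
Then C_B = (C_{A0}−C_A) − C_C = 3.690 − 0.06797 = 3.622 mol/L.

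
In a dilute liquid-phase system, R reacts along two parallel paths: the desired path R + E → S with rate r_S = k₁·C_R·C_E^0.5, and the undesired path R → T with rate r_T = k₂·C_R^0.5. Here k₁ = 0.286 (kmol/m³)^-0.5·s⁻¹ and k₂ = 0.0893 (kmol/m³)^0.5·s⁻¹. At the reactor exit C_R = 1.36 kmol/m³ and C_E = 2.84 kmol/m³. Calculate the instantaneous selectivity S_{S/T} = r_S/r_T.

S_{S/T} = r_S/r_T = (k₁·C_R·C_E^0.5)/(k₂·C_R^0.5) = (k₁/k₂)·C_R^0.5·C_E^0.5.
= (0.286×1.360×2.840^0.5) / (0.0893×1.360^0.5) = 0.6555/0.1041 = 6.29.
Since the desired path is higher order in R, keeping C_R high (PFR or concentrated feed) favours S.

6.29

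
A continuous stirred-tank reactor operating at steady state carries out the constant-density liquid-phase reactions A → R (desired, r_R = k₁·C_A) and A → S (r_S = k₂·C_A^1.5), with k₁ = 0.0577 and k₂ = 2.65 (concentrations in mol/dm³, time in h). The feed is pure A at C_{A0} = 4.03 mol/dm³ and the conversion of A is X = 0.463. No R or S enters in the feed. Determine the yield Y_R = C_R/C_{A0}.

Exit C_A = C_{A0}(1−X) = 4.03×0.537 = 2.164 mol/dm³.
Rates in a CSTR are evaluated at the outlet concentration: r_R = 0.0577×2.164 = 0.1249, r_S = 2.65×2.164^1.5 = 8.437.
Fraction of consumed A going to R: r_R/(r_R+r_S) = 0.01459.
C_R = 0.01459·C_{A0}·X = 0.01459×4.03×0.463 = 0.0272 mol/dm³; Y_R = C_R/C_{A0} = 0.00675.

0.00675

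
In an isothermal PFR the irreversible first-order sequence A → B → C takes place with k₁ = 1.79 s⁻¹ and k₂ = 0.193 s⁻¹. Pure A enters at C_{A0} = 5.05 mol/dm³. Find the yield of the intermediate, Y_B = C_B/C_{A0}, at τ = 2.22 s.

For first-order series with pure A initially, C_B(τ) = k₁C_{A0}/(k₂−k₁)·(e^(−k₁τ) − e^(−k₂τ)).
e^(−k₁τ) = e^(−1.79×2.22) = e^(−3.974) = 0.01880; e^(−k₂τ) = e^(−0.4285) = 0.6515.
C_B = 1.79×5.05/(0.193−1.79) × (0.01880−0.6515) = (-5.660)×(-0.6327) = 3.581 mol/dm³.
Y_B = C_B/C_{A0} = 3.581/5.05 = 0.709.

0.709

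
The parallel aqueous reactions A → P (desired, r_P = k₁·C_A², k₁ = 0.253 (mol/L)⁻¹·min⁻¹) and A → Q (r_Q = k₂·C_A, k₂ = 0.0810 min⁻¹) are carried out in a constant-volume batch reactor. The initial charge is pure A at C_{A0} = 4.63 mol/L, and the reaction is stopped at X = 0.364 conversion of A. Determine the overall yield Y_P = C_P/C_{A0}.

0.335

C_A = C_{A0}(1−X) = 2.945 mol/L.
Along a PFR/batch, dC_Q/dC_A = −r_Q/(r_P+r_Q) = −k₂/(k₂+k₁·C_A).
Integrating from C_{A0} to C_A: C_Q = (0.0810/0.253)·ln[(0.0810+0.253·4.63)/(0.0810+0.253·2.94)] = 0.3202·ln(1.252/0.8260) = 0.1333 mol/L.
Then C_P = (C_{A0}−C_A) − C_Q = 1.685 − 0.1333 = 1.552 mol/L.
Y_P = C_P/C_{A0} = 1.552/4.63 = 0.335.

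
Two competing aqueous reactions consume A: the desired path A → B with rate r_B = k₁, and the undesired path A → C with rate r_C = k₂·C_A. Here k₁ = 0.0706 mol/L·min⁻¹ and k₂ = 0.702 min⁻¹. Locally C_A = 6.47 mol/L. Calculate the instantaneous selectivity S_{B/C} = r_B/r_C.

S_{B/C} = r_B/r_C = (k₁)/(k₂·C_A) = (k₁/k₂)·C_A⁻¹.
= (0.0706) / (0.702×6.470) = 0.07060/4.542 = 0.0155.

0.0155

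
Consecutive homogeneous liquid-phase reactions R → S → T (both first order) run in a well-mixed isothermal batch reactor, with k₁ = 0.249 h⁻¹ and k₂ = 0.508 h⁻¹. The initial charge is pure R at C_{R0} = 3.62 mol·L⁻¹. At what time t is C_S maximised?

For first-order series the maximum of C_S occurs at t_opt = ln(k₂/k₁)/(k₂−k₁).
= ln(0.508/0.249)/(0.508−0.249) = ln(2.040)/0.2590 = 0.7130/0.2590 = 2.75 h.

2.75 h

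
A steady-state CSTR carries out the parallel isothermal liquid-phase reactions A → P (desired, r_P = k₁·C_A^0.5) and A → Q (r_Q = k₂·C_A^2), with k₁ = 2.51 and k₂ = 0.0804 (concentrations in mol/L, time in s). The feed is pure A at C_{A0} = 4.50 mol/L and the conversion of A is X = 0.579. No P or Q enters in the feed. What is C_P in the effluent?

2.40 mol/L

Exit C_A = C_{A0}(1−X) = 4.50×0.421 = 1.895 mol/L.
A CSTR operates uniformly at the exit composition, giving r_P = 3.455 and r_Q = 0.2886 (each k·C_A^n at C_A = 1.895).
Fraction of consumed A going to P: r_P/(r_P+r_Q) = 0.9229.
C_P = 0.9229·C_{A0}·X = 0.9229×4.50×0.579 = 2.40 mol/L.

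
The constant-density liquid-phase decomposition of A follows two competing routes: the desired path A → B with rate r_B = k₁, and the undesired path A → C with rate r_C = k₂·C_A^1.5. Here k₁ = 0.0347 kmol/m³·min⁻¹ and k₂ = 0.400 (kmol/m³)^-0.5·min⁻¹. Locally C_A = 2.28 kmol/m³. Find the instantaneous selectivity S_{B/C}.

0.0252

S_{B/C} = r_B/r_C = (k₁)/(k₂·C_A^1.5) = (k₁/k₂)·C_A^-1.5.
= (0.0347) / (0.400×2.280^1.5) = 0.03470/1.377 = 0.0252.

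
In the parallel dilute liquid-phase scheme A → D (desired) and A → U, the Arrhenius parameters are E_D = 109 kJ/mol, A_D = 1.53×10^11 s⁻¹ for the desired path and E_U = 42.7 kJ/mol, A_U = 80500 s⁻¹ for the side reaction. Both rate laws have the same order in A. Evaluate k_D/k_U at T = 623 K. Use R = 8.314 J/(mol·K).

With equal orders, S_{D/U} = k_D/k_U = (A_D/A_U)·exp[(E_U−E_D)/(RT)].
(E_U−E_D)/(RT) = (42.7−109)×10³/(8.314×623) = -66300/5180 = -12.80.
k_D/k_U = (1.53×10^11/80500)·exp(-12.80) = 1.901×10^6 × 2.760×10^-6 = 5.25.
Since E_D > E_U, raising the temperature improves selectivity toward D.

5.25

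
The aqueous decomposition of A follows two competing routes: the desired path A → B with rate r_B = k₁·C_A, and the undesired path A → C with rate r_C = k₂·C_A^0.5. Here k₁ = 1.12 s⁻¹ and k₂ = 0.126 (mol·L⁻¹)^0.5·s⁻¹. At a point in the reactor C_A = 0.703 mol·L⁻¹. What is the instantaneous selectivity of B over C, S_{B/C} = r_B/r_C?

S_{B/C} = r_B/r_C = (k₁·C_A)/(k₂·C_A^0.5) = (k₁/k₂)·C_A^0.5.
= (1.12×0.7030) / (0.126×0.7030^0.5) = 0.7874/0.1056 = 7.45.
Since the desired path is higher order in A, keeping C_A high (PFR or concentrated feed) favours B.

7.45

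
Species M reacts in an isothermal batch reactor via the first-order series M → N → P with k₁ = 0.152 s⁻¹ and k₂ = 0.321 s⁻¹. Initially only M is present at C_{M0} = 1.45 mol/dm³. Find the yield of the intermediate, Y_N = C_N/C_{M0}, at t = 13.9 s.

0.0984

The intermediate concentration in a first-order A→B→C sequence is C_N = k₁C_{M0}(e^(−k₁t) − e^(−k₂t))/(k₂−k₁).
e^(−k₁t) = e^(−0.152×13.9) = e^(−2.113) = 0.1209; e^(−k₂t) = e^(−4.462) = 0.01154.
C_N = 0.152×1.45/(0.321−0.152) × (0.1209−0.01154) = 1.304×0.1094 = 0.1426 mol/dm³.
Y_N = C_N/C_{M0} = 0.1426/1.45 = 0.0984.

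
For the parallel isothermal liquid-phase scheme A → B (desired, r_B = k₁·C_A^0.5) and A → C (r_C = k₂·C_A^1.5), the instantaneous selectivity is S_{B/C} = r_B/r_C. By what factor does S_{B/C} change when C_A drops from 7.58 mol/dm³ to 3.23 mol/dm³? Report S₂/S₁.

2.35

S_{B/C} = (k₁/k₂)·C_A⁻¹, so S₂/S₁ = (C_{A,2}/C_{A,1})⁻¹.
= 7.58/3.23 = 2.35.
Selectivity toward B rises as C_A falls — low-concentration operation is favoured.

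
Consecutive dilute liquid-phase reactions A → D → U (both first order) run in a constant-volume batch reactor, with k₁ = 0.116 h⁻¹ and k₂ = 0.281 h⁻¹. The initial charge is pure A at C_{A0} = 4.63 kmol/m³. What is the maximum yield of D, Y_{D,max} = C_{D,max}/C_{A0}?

For a first-order series the maximum intermediate yield is C_{D,max}/C_{A0} = (k₁/k₂)^[k₂/(k₂−k₁)].
= (0.116/0.281)^(0.281/(0.281−0.116)) = (0.4128)^(1.703) = 0.2216.

0.222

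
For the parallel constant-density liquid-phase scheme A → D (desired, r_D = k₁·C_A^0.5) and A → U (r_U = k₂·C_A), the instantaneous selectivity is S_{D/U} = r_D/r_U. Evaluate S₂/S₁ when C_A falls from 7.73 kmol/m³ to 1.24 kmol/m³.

S_{D/U} = (k₁/k₂)·C_A^-0.5, so S₂/S₁ = (C_{A,2}/C_{A,1})^-0.5.
= (1.24/7.73)^(-0.5) = (0.1604)^(-0.5) = 2.50.

2.50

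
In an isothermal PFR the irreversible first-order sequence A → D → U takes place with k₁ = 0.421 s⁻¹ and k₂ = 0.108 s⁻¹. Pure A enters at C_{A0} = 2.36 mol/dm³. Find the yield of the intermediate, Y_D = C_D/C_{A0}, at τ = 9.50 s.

The intermediate concentration in a first-order A→B→C sequence is C_D = k₁C_{A0}(e^(−k₁τ) − e^(−k₂τ))/(k₂−k₁).
e^(−k₁τ) = e^(−0.421×9.50) = e^(−3.999) = 0.01832; e^(−k₂τ) = e^(−1.026) = 0.3584.
C_D = 0.421×2.36/(0.108−0.421) × (0.01832−0.3584) = (-3.174)×(-0.3401) = 1.080 mol/dm³.
Y_D = C_D/C_{A0} = 1.080/2.36 = 0.457.

0.457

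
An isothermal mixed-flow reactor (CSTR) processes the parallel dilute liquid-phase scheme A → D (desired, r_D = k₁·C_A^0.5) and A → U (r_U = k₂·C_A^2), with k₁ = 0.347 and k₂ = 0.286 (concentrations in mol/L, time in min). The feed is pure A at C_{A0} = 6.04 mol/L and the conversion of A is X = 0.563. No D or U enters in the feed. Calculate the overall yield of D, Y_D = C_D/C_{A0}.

Exit C_A = C_{A0}(1−X) = 6.04×0.437 = 2.639 mol/L.
Rates in a CSTR are evaluated at the outlet concentration: r_D = 0.347×2.639^0.5 = 0.5638, r_U = 0.286×2.639^2 = 1.993.
Fraction of consumed A going to D: r_D/(r_D+r_U) = 0.2205.
C_D = 0.2205·C_{A0}·X = 0.2205×6.04×0.563 = 0.750 mol/L; Y_D = C_D/C_{A0} = 0.124.

0.124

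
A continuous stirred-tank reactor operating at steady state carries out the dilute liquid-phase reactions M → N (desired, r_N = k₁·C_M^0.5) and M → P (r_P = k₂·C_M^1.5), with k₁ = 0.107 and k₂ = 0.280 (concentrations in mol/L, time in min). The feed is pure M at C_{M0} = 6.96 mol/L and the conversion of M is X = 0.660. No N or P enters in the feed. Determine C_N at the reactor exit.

Exit C_M = C_{M0}(1−X) = 6.96×0.340 = 2.366 mol/L.
In a CSTR the entire volume is at exit conditions, so r_N = 0.107×2.366^0.5 = 0.1646 and r_P = 0.280×2.366^1.5 = 1.019.
Fraction of consumed M going to N: r_N/(r_N+r_P) = 0.1390.
C_N = 0.1390·C_{M0}·X = 0.1390×6.96×0.660 = 0.639 mol/L.

0.639 mol/L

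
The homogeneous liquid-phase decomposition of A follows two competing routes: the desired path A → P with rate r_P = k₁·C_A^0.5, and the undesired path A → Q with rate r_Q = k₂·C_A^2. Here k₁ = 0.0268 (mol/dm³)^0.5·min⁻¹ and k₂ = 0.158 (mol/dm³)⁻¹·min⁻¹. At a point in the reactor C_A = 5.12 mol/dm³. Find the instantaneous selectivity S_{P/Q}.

0.0146

S_{P/Q} = r_P/r_Q = (k₁·C_A^0.5)/(k₂·C_A^2) = (k₁/k₂)·C_A^-1.5.
= (0.0268×5.120^0.5) / (0.158×5.120^2) = 0.06064/4.142 = 0.0146.
The undesired path is higher order in A, so low C_A (CSTR or dilute feed) favours P.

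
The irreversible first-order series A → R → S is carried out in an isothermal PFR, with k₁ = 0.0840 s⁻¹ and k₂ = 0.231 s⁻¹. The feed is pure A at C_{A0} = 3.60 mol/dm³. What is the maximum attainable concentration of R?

For a first-order series the maximum intermediate yield is C_{R,max}/C_{A0} = (k₁/k₂)^[k₂/(k₂−k₁)].
= (0.0840/0.231)^(0.231/(0.231−0.0840)) = (0.3636)^(1.571) = 0.2040.
C_{R,max} = 0.2040×3.60 = 0.734 mol/dm³.

0.734 mol/dm³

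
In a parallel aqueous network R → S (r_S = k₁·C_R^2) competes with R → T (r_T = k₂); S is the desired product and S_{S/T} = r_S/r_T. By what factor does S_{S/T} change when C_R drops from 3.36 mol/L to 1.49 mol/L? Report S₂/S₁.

0.197

S_{S/T} = (k₁/k₂)·C_R^2, so S₂/S₁ = (C_{R,2}/C_{R,1})^2.
= (1.49/3.36)^2 = (0.4435)^2 = 0.197.
Selectivity toward S falls as C_R falls — high-concentration operation is favoured.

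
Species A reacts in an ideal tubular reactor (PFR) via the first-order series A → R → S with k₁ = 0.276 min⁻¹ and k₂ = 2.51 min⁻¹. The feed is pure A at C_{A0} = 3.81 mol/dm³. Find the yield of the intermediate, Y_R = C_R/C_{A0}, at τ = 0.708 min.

0.0807

The intermediate concentration in a first-order A→B→C sequence is C_R = k₁C_{A0}(e^(−k₁τ) − e^(−k₂τ))/(k₂−k₁).
e^(−k₁τ) = e^(−0.276×0.708) = e^(−0.1954) = 0.8225; e^(−k₂τ) = e^(−1.777) = 0.1691.
C_R = 0.276×3.81/(2.51−0.276) × (0.8225−0.1691) = 0.4707×0.6534 = 0.3075 mol/dm³.
Y_R = C_R/C_{A0} = 0.3075/3.81 = 0.0807.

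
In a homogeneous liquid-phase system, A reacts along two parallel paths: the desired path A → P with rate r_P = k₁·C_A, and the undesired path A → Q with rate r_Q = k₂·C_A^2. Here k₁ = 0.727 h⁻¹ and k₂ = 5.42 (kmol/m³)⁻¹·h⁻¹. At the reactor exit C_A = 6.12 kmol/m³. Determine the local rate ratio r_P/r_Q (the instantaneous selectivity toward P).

S_{P/Q} = r_P/r_Q = (k₁·C_A)/(k₂·C_A^2) = (k₁/k₂)·C_A⁻¹.
= (0.727×6.120) / (5.42×6.120^2) = 4.449/203.0 = 0.0219.
The undesired path is higher order in A, so low C_A (CSTR or dilute feed) favours P.

0.0219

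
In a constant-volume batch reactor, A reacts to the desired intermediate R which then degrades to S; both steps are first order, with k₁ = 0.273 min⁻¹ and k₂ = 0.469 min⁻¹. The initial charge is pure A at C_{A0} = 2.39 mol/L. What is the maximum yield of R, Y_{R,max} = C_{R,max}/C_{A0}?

0.274

At the optimum, C_{R,max}/C_{A0} = (k₁/k₂)^[k₂/(k₂−k₁)].
= (0.273/0.469)^(0.469/(0.469−0.273)) = (0.5821)^(2.393) = 0.2739.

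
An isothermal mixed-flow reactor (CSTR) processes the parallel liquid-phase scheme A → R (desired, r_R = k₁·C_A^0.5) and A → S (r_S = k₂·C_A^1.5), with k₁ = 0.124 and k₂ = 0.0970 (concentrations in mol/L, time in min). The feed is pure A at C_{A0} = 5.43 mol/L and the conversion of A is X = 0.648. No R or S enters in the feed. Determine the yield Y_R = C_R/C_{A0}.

Exit C_A = C_{A0}(1−X) = 5.43×0.352 = 1.911 mol/L.
Rates in a CSTR are evaluated at the outlet concentration: r_R = 0.124×1.911^0.5 = 0.1714, r_S = 0.0970×1.911^1.5 = 0.2563.
Fraction of consumed A going to R: r_R/(r_R+r_S) = 0.4008.
C_R = 0.4008·C_{A0}·X = 0.4008×5.43×0.648 = 1.41 mol/L; Y_R = C_R/C_{A0} = 0.260.

0.260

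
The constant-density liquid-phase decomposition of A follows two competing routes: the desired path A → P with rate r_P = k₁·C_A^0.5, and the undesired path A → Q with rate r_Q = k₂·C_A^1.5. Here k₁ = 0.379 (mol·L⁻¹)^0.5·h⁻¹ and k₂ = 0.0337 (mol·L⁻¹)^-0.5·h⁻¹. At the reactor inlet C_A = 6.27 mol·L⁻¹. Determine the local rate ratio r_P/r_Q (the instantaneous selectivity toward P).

S_{P/Q} = r_P/r_Q = (k₁·C_A^0.5)/(k₂·C_A^1.5) = (k₁/k₂)·C_A⁻¹.
= (0.379×6.270^0.5) / (0.0337×6.270^1.5) = 0.9490/0.5291 = 1.79.
The undesired path is higher order in A, so low C_A (CSTR or dilute feed) favours P.

1.79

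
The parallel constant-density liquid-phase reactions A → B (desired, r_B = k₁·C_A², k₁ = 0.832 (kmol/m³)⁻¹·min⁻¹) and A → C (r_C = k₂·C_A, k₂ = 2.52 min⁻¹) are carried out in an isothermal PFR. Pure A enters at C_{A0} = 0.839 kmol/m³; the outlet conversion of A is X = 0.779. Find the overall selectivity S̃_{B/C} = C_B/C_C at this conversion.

0.166

C_A = C_{A0}(1−X) = 0.1854 kmol/m³.
Along a PFR/batch, dC_C/dC_A = −r_C/(r_B+r_C) = −k₂/(k₂+k₁·C_A).
Integrating from C_{A0} to C_A: C_C = (2.52/0.832)·ln[(2.52+0.832·0.839)/(2.52+0.832·0.185)] = 3.029·ln(3.218/2.674) = 0.5606 kmol/m³.
Then C_B = (C_{A0}−C_A) − C_C = 0.6536 − 0.5606 = 0.09294 kmol/m³.
S̃_{B/C} = C_B/C_C = 0.09294/0.5606 = 0.166.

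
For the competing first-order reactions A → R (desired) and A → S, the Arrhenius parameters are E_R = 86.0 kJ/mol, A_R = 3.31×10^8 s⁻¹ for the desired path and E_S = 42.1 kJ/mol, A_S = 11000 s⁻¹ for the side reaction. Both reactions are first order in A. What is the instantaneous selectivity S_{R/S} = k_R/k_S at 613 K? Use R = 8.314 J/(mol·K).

5.46

With equal orders, S_{R/S} = k_R/k_S = (A_R/A_S)·exp[(E_S−E_R)/(RT)].
(E_S−E_R)/(RT) = (42.1−86.0)×10³/(8.314×613) = -43900/5096 = -8.614.
k_R/k_S = (3.31×10^8/11000)·exp(-8.614) = 30091 × 1.816×10^-4 = 5.46.
Since E_R > E_S, raising the temperature improves selectivity toward R.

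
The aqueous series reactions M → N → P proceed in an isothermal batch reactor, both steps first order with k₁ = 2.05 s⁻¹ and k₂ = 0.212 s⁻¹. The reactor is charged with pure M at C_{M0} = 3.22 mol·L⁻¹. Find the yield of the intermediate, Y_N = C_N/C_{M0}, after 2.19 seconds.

0.689

Solving the coupled first-order balances gives C_N(t) = [k₁/(k₂−k₁)]·C_{M0}·(e^(−k₁t) − e^(−k₂t)).
e^(−k₁t) = e^(−2.05×2.19) = e^(−4.489) = 0.01123; e^(−k₂t) = e^(−0.4643) = 0.6286.
C_N = 2.05×3.22/(0.212−2.05) × (0.01123−0.6286) = (-3.591)×(-0.6174) = 2.217 mol·L⁻¹.
Y_N = C_N/C_{M0} = 2.217/3.22 = 0.689.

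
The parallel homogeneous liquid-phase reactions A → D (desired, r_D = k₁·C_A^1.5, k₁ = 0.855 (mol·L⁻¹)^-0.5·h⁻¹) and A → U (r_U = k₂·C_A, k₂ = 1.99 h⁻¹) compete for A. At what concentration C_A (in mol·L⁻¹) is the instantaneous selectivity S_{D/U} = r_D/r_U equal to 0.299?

0.484 mol·L⁻¹

S_{D/U} = (k₁/k₂)·C_A^0.5 ⇒ C_A = (S·k₂/k₁)^(2).
= (0.299×1.99/0.855)^(2) = (0.6959)^(2) = 0.484 mol·L⁻¹.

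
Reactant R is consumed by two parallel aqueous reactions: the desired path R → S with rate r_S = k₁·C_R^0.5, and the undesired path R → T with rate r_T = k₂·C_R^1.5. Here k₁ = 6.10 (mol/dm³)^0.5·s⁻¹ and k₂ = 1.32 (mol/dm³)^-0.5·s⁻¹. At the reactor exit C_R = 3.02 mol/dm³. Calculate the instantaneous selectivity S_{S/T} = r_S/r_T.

1.53

S_{S/T} = r_S/r_T = (k₁·C_R^0.5)/(k₂·C_R^1.5) = (k₁/k₂)·C_R⁻¹.
= (6.10×3.020^0.5) / (1.32×3.020^1.5) = 10.60/6.928 = 1.53.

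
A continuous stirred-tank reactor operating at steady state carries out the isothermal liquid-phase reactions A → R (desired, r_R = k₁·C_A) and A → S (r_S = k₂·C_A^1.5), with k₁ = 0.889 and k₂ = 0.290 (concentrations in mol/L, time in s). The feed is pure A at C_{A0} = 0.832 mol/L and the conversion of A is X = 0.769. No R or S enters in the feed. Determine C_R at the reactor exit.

0.560 mol/L

Exit C_A = C_{A0}(1−X) = 0.832×0.231 = 0.1922 mol/L.
Rates in a CSTR are evaluated at the outlet concentration: r_R = 0.889×0.1922 = 0.1709, r_S = 0.290×0.1922^1.5 = 0.02443.
Fraction of consumed A going to R: r_R/(r_R+r_S) = 0.8749.
C_R = 0.8749·C_{A0}·X = 0.8749×0.832×0.769 = 0.560 mol/L.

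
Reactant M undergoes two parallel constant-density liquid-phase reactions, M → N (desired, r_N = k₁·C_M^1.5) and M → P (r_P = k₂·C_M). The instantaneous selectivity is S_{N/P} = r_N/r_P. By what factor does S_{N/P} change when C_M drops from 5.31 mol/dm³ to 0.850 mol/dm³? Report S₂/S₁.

0.400

S_{N/P} = (k₁/k₂)·C_M^0.5, so S₂/S₁ = (C_{M,2}/C_{M,1})^0.5.
= (0.850/5.31)^0.5 = (0.1601)^0.5 = 0.400.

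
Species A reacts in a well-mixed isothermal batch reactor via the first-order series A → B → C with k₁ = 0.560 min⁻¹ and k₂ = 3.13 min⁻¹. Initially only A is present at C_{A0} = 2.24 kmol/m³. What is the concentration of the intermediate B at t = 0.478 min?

0.264 kmol/m³

For first-order series with pure A initially, C_B(t) = k₁C_{A0}/(k₂−k₁)·(e^(−k₁t) − e^(−k₂t)).
e^(−k₁t) = e^(−0.560×0.478) = e^(−0.2677) = 0.7652; e^(−k₂t) = e^(−1.496) = 0.2240.
C_B = 0.560×2.24/(3.13−0.560) × (0.7652−0.2240) = 0.4881×0.5412 = 0.2641 kmol/m³.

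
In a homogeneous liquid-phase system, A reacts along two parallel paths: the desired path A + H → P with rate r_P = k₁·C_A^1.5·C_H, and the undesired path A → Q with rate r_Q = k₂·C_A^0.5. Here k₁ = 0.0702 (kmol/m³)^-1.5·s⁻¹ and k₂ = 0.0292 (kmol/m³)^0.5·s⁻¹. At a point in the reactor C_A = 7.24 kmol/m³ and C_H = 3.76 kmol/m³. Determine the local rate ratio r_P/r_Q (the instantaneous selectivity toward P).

S_{P/Q} = r_P/r_Q = (k₁·C_A^1.5·C_H)/(k₂·C_A^0.5) = (k₁/k₂)·C_A·C_H.
= (0.0702×7.240^1.5×3.760) / (0.0292×7.240^0.5) = 5.142/0.07857 = 65.4.

65.4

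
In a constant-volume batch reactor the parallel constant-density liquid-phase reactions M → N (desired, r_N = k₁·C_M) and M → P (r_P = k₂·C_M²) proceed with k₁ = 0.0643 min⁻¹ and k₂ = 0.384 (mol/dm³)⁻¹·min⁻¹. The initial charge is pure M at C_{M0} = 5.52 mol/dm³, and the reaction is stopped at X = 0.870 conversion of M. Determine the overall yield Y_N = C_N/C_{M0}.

C_M = C_{M0}(1−X) = 0.7176 mol/dm³.
Along a PFR/batch, dC_N/dC_M = −r_N/(r_N+r_P) = −k₁/(k₁+k₂·C_M).
Integrating from C_{M0} to C_M: C_N = (0.0643/0.384)·ln[(0.0643+0.384·5.52)/(0.0643+0.384·0.718)] = 0.1674·ln(2.184/0.3399) = 0.3115 mol/dm³.
Y_N = C_N/C_{M0} = 0.3115/5.52 = 0.0564.

0.0564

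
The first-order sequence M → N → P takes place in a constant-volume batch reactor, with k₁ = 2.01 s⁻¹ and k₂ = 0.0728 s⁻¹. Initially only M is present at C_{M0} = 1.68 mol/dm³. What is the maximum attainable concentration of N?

1.48 mol/dm³

Evaluating C_N at t_opt = ln(k₂/k₁)/(k₂−k₁) gives C_{N,max}/C_{M0} = (k₁/k₂)^[k₂/(k₂−k₁)].
= (2.01/0.0728)^(0.0728/(0.0728−2.01)) = (27.61)^(-0.03758) = 0.8828.
C_{N,max} = 0.8828×1.68 = 1.48 mol/dm³.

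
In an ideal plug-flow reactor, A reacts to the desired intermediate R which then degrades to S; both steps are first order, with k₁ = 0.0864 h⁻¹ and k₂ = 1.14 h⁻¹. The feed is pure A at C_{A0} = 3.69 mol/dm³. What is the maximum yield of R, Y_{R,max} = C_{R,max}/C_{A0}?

0.0613

Evaluating C_R at τ_opt = ln(k₂/k₁)/(k₂−k₁) gives C_{R,max}/C_{A0} = (k₁/k₂)^[k₂/(k₂−k₁)].
= (0.0864/1.14)^(1.14/(1.14−0.0864)) = (0.07579)^(1.082) = 0.06134.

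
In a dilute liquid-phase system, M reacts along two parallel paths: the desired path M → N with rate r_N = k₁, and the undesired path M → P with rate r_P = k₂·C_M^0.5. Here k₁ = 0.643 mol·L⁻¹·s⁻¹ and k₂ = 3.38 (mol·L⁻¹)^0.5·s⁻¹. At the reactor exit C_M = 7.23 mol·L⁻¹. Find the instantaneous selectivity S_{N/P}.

S_{N/P} = r_N/r_P = (k₁)/(k₂·C_M^0.5) = (k₁/k₂)·C_M^-0.5.
= (0.643) / (3.38×7.230^0.5) = 0.6430/9.088 = 0.0707.

0.0707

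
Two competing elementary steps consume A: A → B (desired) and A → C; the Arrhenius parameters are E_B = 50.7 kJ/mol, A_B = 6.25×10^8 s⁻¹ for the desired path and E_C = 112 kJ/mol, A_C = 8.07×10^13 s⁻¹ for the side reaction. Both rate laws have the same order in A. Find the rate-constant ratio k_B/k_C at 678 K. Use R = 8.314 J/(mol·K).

With equal orders, S_{B/C} = k_B/k_C = (A_B/A_C)·exp[(E_C−E_B)/(RT)].
(E_C−E_B)/(RT) = (112−50.7)×10³/(8.314×678) = 61300/5637 = 10.87.
k_B/k_C = (6.25×10^8/8.07×10^13)·exp(10.87) = 7.745×10^-6 × 52827 = 0.409.
Since E_B < E_C, lowering the temperature improves selectivity toward B.

0.409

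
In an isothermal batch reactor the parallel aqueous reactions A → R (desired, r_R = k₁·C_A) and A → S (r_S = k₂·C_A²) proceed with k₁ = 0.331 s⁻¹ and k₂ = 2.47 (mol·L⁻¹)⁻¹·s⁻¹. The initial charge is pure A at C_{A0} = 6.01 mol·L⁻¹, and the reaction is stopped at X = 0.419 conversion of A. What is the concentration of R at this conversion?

0.0707 mol·L⁻¹

C_A = C_{A0}(1−X) = 3.492 mol·L⁻¹.
Along a PFR/batch, dC_R/dC_A = −r_R/(r_R+r_S) = −k₁/(k₁+k₂·C_A).
Integrating from C_{A0} to C_A: C_R = (0.331/2.47)·ln[(0.331+2.47·6.01)/(0.331+2.47·3.49)] = 0.1340·ln(15.18/8.956) = 0.07068 mol·L⁻¹.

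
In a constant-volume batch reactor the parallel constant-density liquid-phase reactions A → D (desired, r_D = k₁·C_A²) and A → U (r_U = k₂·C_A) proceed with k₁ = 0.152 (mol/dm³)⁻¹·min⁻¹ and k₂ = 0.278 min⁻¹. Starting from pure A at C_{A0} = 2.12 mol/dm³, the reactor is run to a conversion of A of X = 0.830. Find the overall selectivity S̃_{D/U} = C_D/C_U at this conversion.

0.631

C_A = C_{A0}(1−X) = 0.3604 mol/dm³.
Along a PFR/batch, dC_U/dC_A = −r_U/(r_D+r_U) = −k₂/(k₂+k₁·C_A).
Integrating from C_{A0} to C_A: C_U = (0.278/0.152)·ln[(0.278+0.152·2.12)/(0.278+0.152·0.360)] = 1.829·ln(0.6002/0.3328) = 1.079 mol/dm³.
Then C_D = (C_{A0}−C_A) − C_U = 1.760 − 1.079 = 0.6808 mol/dm³.
S̃_{D/U} = C_D/C_U = 0.6808/1.079 = 0.631.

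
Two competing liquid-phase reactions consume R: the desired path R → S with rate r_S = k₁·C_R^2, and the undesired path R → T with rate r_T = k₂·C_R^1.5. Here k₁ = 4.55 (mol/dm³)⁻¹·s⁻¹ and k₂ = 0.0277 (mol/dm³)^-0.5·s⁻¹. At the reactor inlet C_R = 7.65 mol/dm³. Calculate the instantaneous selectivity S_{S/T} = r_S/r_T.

S_{S/T} = r_S/r_T = (k₁·C_R^2)/(k₂·C_R^1.5) = (k₁/k₂)·C_R^0.5.
= (4.55×7.650^2) / (0.0277×7.650^1.5) = 266.3/0.5861 = 454.

454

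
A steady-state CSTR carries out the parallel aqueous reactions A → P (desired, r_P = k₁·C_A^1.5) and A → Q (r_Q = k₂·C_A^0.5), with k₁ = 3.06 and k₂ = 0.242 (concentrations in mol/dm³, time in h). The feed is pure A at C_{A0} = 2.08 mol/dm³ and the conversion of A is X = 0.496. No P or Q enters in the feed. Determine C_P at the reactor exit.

Exit C_A = C_{A0}(1−X) = 2.08×0.504 = 1.048 mol/dm³.
A CSTR operates uniformly at the exit composition, giving r_P = 3.284 and r_Q = 0.2478 (each k·C_A^n at C_A = 1.048).
Fraction of consumed A going to P: r_P/(r_P+r_Q) = 0.9299.
C_P = 0.9299·C_{A0}·X = 0.9299×2.08×0.496 = 0.959 mol/dm³.

0.959 mol/dm³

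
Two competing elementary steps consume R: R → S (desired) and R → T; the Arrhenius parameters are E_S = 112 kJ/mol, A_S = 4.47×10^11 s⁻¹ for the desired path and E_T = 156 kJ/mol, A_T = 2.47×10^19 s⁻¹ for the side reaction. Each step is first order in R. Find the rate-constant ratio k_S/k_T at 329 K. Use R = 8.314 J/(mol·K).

0.175

Since both paths have the same order in R, the concentration cancels and S_{S/T} = k_S/k_T = (A_S/A_T)·exp[(E_T−E_S)/(RT)].
(E_T−E_S)/(RT) = (156−112)×10³/(8.314×329) = 44000/2735 = 16.09.
k_S/k_T = (4.47×10^11/2.47×10^19)·exp(16.09) = 1.810×10^-8 × 9.684×10^6 = 0.175.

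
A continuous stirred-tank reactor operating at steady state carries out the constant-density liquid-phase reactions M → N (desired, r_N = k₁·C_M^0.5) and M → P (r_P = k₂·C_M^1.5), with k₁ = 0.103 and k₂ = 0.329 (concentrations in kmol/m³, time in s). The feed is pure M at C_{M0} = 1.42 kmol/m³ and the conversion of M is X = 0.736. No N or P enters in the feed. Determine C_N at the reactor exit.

0.476 kmol/m³

Exit C_M = C_{M0}(1−X) = 1.42×0.264 = 0.3749 kmol/m³.
A CSTR operates uniformly at the exit composition, giving r_N = 0.06306 and r_P = 0.07552 (each k·C_M^n at C_M = 0.3749).
Fraction of consumed M going to N: r_N/(r_N+r_P) = 0.4551.
C_N = 0.4551·C_{M0}·X = 0.4551×1.42×0.736 = 0.476 kmol/m³.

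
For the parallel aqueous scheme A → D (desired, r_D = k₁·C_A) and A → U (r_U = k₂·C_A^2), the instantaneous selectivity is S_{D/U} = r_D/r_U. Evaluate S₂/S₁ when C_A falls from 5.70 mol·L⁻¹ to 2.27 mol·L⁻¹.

S_{D/U} = (k₁/k₂)·C_A⁻¹, so S₂/S₁ = (C_{A,2}/C_{A,1})⁻¹.
= 5.70/2.27 = 2.51.

2.51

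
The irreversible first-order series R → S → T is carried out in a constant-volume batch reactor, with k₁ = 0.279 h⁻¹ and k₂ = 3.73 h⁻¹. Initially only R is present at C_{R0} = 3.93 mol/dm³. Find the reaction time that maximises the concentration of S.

0.751 h

Setting dC_S/dt = 0 gives t_opt = ln(k₂/k₁)/(k₂−k₁).
= ln(3.73/0.279)/(3.73−0.279) = ln(13.37)/3.451 = 2.593/3.451 = 0.751 h.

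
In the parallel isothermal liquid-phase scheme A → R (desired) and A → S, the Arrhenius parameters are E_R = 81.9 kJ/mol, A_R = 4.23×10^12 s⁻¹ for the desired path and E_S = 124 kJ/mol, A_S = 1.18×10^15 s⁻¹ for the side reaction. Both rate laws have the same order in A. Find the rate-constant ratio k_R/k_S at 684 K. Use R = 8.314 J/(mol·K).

Since both paths have the same order in A, the concentration cancels and S_{R/S} = k_R/k_S = (A_R/A_S)·exp[(E_S−E_R)/(RT)].
(E_S−E_R)/(RT) = (124−81.9)×10³/(8.314×684) = 42100/5687 = 7.403.
k_R/k_S = (4.23×10^12/1.18×10^15)·exp(7.403) = 0.003585 × 1641 = 5.88.
Since E_R < E_S, lowering the temperature improves selectivity toward R.

5.88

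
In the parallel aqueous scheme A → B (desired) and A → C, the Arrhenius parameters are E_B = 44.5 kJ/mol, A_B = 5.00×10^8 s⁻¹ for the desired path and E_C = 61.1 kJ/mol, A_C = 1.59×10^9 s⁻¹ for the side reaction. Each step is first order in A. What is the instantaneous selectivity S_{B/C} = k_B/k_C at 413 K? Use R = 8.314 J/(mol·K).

39.6

With equal orders, S_{B/C} = k_B/k_C = (A_B/A_C)·exp[(E_C−E_B)/(RT)].
(E_C−E_B)/(RT) = (61.1−44.5)×10³/(8.314×413) = 16600/3434 = 4.834.
k_B/k_C = (5.00×10^8/1.59×10^9)·exp(4.834) = 0.3145 × 125.8 = 39.6.
Since E_B < E_C, lowering the temperature improves selectivity toward B.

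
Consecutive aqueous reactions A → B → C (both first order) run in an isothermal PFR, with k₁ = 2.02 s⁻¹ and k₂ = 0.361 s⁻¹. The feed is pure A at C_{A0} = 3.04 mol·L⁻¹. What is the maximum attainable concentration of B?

For a first-order series the maximum intermediate yield is C_{B,max}/C_{A0} = (k₁/k₂)^[k₂/(k₂−k₁)].
= (2.02/0.361)^(0.361/(0.361−2.02)) = (5.596)^(-0.2176) = 0.6875.
C_{B,max} = 0.6875×3.04 = 2.09 mol·L⁻¹.

2.09 mol·L⁻¹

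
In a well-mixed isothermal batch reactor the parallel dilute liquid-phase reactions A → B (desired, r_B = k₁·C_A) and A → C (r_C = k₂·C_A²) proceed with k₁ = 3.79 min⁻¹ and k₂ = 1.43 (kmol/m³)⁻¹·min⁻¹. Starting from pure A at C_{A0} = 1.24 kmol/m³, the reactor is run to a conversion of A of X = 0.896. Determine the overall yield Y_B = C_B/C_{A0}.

0.719

C_A = C_{A0}(1−X) = 0.1290 kmol/m³.
Along a PFR/batch, dC_B/dC_A = −r_B/(r_B+r_C) = −k₁/(k₁+k₂·C_A).
Integrating from C_{A0} to C_A: C_B = (3.79/1.43)·ln[(3.79+1.43·1.24)/(3.79+1.43·0.129)] = 2.650·ln(5.563/3.974) = 0.8913 kmol/m³.
Y_B = C_B/C_{A0} = 0.8913/1.24 = 0.719.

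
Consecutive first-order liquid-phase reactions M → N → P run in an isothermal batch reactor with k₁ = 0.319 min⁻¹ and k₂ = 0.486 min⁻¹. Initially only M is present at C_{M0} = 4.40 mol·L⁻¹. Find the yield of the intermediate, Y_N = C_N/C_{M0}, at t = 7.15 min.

Solving the coupled first-order balances gives C_N(t) = [k₁/(k₂−k₁)]·C_{M0}·(e^(−k₁t) − e^(−k₂t)).
e^(−k₁t) = e^(−0.319×7.15) = e^(−2.281) = 0.1022; e^(−k₂t) = e^(−3.475) = 0.03096.
C_N = 0.319×4.40/(0.486−0.319) × (0.1022−0.03096) = 8.405×0.07123 = 0.5987 mol·L⁻¹.
Y_N = C_N/C_{M0} = 0.5987/4.40 = 0.136.

0.136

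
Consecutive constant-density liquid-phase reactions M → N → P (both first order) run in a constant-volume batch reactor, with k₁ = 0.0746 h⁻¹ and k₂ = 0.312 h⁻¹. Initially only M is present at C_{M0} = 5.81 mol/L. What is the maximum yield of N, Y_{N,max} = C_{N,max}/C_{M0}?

0.153

At the optimum, C_{N,max}/C_{M0} = (k₁/k₂)^[k₂/(k₂−k₁)].
= (0.0746/0.312)^(0.312/(0.312−0.0746)) = (0.2391)^(1.314) = 0.1525.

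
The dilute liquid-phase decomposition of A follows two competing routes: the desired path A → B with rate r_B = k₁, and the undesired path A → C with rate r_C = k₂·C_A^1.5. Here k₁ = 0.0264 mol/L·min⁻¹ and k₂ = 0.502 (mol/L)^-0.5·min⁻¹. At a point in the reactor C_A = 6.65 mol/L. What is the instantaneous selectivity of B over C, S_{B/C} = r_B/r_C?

S_{B/C} = r_B/r_C = (k₁)/(k₂·C_A^1.5) = (k₁/k₂)·C_A^-1.5.
= (0.0264) / (0.502×6.650^1.5) = 0.02640/8.609 = 0.00307.
The undesired path is higher order in A, so low C_A (CSTR or dilute feed) favours B.

0.00307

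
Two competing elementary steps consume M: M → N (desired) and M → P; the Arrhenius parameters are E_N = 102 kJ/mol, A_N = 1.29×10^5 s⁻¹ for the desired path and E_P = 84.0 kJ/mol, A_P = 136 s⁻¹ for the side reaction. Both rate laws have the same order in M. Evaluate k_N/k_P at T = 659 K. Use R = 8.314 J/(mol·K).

35.5

k_N/k_P = (A_N/A_P)·exp[−(E_N−E_P)/(RT)] = (A_N/A_P)·exp[(E_P−E_N)/(RT)].
(E_P−E_N)/(RT) = (84.0−102)×10³/(8.314×659) = -18000/5479 = -3.285.
k_N/k_P = (1.29×10^5/136)·exp(-3.285) = 948.5 × 0.03743 = 35.5.
Since E_N > E_P, raising the temperature improves selectivity toward N.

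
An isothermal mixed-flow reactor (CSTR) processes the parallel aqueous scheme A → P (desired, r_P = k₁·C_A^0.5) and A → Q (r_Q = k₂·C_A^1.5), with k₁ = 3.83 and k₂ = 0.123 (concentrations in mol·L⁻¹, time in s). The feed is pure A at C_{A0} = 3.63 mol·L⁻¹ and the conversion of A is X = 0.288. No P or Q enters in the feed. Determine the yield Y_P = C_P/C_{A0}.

Exit C_A = C_{A0}(1−X) = 3.63×0.712 = 2.585 mol·L⁻¹.
In a CSTR the entire volume is at exit conditions, so r_P = 3.83×2.585^0.5 = 6.157 and r_Q = 0.123×2.585^1.5 = 0.5111.
Fraction of consumed A going to P: r_P/(r_P+r_Q) = 0.9234.
C_P = 0.9234·C_{A0}·X = 0.9234×3.63×0.288 = 0.965 mol·L⁻¹; Y_P = C_P/C_{A0} = 0.266.

0.266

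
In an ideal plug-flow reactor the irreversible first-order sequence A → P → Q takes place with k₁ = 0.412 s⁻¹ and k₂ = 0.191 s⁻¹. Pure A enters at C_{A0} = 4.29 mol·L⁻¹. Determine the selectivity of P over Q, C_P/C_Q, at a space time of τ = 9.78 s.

Solving the coupled first-order balances gives C_P(τ) = [k₁/(k₂−k₁)]·C_{A0}·(e^(−k₁τ) − e^(−k₂τ)).
e^(−k₁τ) = e^(−0.412×9.78) = e^(−4.029) = 0.01779; e^(−k₂τ) = e^(−1.868) = 0.1544.
C_P = 0.412×4.29/(0.191−0.412) × (0.01779−0.1544) = (-7.998)×(-0.1366) = 1.093 mol·L⁻¹.
C_A = C_{A0}e^(−k₁τ) = 0.07630 mol·L⁻¹, so C_Q = C_{A0}−C_A−C_P = 3.121 mol·L⁻¹; C_P/C_Q = 0.350.

0.350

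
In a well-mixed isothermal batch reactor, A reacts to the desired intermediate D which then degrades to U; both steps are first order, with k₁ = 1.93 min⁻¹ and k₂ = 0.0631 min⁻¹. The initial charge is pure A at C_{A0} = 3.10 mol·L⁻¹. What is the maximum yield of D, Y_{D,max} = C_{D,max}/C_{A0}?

At the optimum, C_{D,max}/C_{A0} = (k₁/k₂)^[k₂/(k₂−k₁)].
= (1.93/0.0631)^(0.0631/(0.0631−1.93)) = (30.59)^(-0.03380) = 0.8908.

0.891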